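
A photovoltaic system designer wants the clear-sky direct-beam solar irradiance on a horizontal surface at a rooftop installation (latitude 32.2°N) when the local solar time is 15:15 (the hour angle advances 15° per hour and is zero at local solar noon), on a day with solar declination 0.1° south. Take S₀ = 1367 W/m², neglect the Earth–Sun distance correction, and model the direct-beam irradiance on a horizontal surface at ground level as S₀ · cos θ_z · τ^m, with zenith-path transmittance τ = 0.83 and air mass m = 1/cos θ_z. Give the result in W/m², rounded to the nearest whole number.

545 W/m²

Hour angle H = 15° × (15.25 − 12) = 48.75°.
With φ = 32.2°, δ = -0.1°, H = 48.75°: sin φ sin δ = -0.0009, cos φ cos δ cos H = 0.5579, so cos θ_z = 0.5570.
Air mass m = 1/cos θ_z = 1/0.5570 = 1.795; τ^m = 0.83^1.795 = 0.7157.
Surface direct beam = 1367 × 0.5570 × 0.7157 = 544.95 W/m².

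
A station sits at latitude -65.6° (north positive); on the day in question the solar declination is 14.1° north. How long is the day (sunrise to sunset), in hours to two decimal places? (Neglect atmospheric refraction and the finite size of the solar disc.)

cos H_s = −tan(-65.6°) · tan(14.1°) = 0.5537, so H_s = arccos(0.5537) = 56.38°.
Day length = 2 H_s / 15° h⁻¹ = 112.76° / 15 = 7.517 h.

7.52 hours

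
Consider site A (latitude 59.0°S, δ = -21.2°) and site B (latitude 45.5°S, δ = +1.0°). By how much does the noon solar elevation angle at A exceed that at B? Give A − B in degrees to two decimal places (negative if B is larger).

A: 90° − |-59.0 − (-21.2)| = 52.20°.
B: 90° − |-45.5 − (1.0)| = 43.50°.
A − B = 52.20 − 43.50 = 8.70°.

+8.70°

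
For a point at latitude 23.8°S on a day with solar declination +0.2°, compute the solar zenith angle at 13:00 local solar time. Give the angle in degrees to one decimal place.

Hour angle H = 15° × (13 − 12) = 15.00°.
With φ = -23.8°, δ = 0.2°, H = 15.00°: sin φ sin δ = -0.0014, cos φ cos δ cos H = 0.8838, so cos θ_z = 0.8824.
θ_z = arccos(0.8824) = 28.07°.

28.1°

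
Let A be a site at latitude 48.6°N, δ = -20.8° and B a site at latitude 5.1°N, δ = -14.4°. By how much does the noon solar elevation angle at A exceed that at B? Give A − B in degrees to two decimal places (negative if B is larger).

A: 90° − |48.6 − (-20.8)| = 20.60°.
B: 90° − |5.1 − (-14.4)| = 70.50°.
A − B = 20.60 − 70.50 = -49.90°.

-49.90°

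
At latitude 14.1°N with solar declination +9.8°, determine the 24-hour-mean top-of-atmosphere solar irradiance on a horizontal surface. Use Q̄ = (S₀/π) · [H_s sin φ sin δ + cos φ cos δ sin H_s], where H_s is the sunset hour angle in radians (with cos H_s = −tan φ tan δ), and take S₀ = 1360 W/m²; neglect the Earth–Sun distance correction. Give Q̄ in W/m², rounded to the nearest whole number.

442 W/m²

−tan φ tan δ = −(0.2512)(0.1727) = -0.0434; H_s = arccos(-0.0434) = 92.49°. In radians, H_s = 1.6143.
H_s sin φ sin δ = 1.6143 × 0.2436 × 0.1702 = 0.0669.
cos φ cos δ sin H_s = 0.9699 × 0.9854 × 0.9991 = 0.9549.
Q̄ = (1360/π) × (0.0669 + 0.9549) = 432.90 × 1.0218 = 442.34 W/m².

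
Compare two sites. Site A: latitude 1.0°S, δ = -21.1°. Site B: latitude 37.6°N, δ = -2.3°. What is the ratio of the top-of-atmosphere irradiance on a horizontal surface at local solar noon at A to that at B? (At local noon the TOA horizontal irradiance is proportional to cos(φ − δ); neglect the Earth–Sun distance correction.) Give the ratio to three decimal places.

1.224

A: cos θ_z = cos(-1.0° − (-21.1°)) = 0.9391.
B: cos θ_z = cos(37.6° − (-2.3°)) = 0.7672.
Ratio A/B = 0.9391 / 0.7672 = 1.2241.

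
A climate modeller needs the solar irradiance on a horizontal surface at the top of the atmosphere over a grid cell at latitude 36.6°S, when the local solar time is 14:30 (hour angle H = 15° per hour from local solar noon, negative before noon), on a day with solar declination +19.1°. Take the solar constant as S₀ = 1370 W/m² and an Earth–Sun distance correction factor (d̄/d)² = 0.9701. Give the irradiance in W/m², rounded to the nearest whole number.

Hour angle H = 15° × (14.5 − 12) = 37.50°.
cos θ_z = sin φ sin δ + cos φ cos δ cos H = (-0.5962)(0.3272) + (0.8028)(0.9449)(0.7934) = 0.4068.
Top-of-atmosphere irradiance = S₀ (d̄/d)² cos θ_z = 1370 × 0.9701 × 0.4068 = 540.65 W/m².

541 W/m²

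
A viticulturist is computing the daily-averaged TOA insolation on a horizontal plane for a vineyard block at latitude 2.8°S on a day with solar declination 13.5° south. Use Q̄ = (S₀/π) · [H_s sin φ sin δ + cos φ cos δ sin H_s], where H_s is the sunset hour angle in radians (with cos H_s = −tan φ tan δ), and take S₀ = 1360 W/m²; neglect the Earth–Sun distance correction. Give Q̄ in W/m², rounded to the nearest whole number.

428 W/m²

The sunset hour angle satisfies cos H_s = −tan φ tan δ = -0.0117, giving H_s = 90.67°. In radians, H_s = 1.5825.
H_s sin φ sin δ = 1.5825 × -0.0488 × -0.2334 = 0.0180.
cos φ cos δ sin H_s = 0.9988 × 0.9724 × 0.9999 = 0.9711.
Q̄ = (1360/π) × (0.0180 + 0.9711) = 432.90 × 0.9891 = 428.18 W/m².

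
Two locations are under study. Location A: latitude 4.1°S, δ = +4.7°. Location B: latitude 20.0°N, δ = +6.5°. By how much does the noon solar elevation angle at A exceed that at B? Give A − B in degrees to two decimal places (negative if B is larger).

+4.70°

A: 90° − |-4.1 − (4.7)| = 81.20°.
B: 90° − |20.0 − (6.5)| = 76.50°.
A − B = 81.20 − 76.50 = 4.70°.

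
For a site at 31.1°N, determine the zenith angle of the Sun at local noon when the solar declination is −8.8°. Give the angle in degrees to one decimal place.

39.9°

At local solar noon the hour angle is zero, so the zenith angle is |φ − δ| = |31.1° − (-8.8°)| = 39.9°.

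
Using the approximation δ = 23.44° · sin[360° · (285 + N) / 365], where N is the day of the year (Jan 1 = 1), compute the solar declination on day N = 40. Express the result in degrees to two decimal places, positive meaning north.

360 × (285 + 40) / 365 = 320.548°; sin(320.548°) = -0.6354.
δ = 23.44 × -0.6354 = -14.894° ≈ -14.89°.

-14.89°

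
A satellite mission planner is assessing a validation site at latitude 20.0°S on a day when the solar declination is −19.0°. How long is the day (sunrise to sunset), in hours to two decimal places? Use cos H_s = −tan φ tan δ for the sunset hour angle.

The sunset hour angle satisfies cos H_s = −tan φ tan δ = -0.1253, giving H_s = 97.20°.
Day length = 2 H_s / 15° h⁻¹ = 194.40° / 15 = 12.960 h.

12.96 hours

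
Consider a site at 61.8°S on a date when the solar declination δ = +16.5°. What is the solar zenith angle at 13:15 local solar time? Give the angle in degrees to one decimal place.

Hour angle H = 15° × (13.25 − 12) = 18.75°.
With φ = -61.8°, δ = 16.5°, H = 18.75°: sin φ sin δ = -0.2503, cos φ cos δ cos H = 0.4290, so cos θ_z = 0.1787.
θ_z = arccos(0.1787) = 79.71°.

79.7°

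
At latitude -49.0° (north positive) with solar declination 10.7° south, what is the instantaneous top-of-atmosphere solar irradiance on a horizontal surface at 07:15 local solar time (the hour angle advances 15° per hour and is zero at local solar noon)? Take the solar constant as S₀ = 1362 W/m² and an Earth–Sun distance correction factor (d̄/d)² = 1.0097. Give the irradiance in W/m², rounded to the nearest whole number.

Hour angle H = 15° × (7.25 − 12) = -71.25°.
cos θ_z = sin φ sin δ + cos φ cos δ cos H = (-0.7547)(-0.1857) + (0.6561)(0.9826)(0.3214) = 0.3473.
Top-of-atmosphere irradiance = S₀ (d̄/d)² cos θ_z = 1362 × 1.0097 × 0.3473 = 477.61 W/m².

478 W/m²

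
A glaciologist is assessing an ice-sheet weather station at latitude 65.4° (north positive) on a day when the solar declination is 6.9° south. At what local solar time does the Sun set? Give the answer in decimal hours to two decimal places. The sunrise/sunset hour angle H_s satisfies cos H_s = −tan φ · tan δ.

16.98 h

cos H_s = −tan(65.4°) · tan(-6.9°) = 0.2643, so H_s = arccos(0.2643) = 74.67°.
Sunset is at 12 + H_s/15 = 12 + 4.978 = 16.978 h local solar time.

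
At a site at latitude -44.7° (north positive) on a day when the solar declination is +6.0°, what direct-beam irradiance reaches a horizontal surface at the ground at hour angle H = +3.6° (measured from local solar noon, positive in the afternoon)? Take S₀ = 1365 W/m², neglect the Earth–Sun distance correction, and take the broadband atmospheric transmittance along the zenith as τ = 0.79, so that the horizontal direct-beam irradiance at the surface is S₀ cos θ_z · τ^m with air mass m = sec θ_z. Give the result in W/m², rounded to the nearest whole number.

With φ = -44.7°, δ = 6.0°, H = 3.60°: sin φ sin δ = -0.0735, cos φ cos δ cos H = 0.7055, so cos θ_z = 0.6320.
Air mass m = 1/cos θ_z = 1/0.6320 = 1.582; τ^m = 0.79^1.582 = 0.6887.
Surface direct beam = 1365 × 0.6320 × 0.6887 = 594.13 W/m².

594 W/m²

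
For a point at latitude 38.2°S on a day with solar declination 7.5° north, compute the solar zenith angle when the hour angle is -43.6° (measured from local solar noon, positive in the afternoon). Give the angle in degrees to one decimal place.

61.1°

cos θ_z = sin(-38.2°) sin(7.5°) + cos(-38.2°) cos(7.5°) cos(-43.60°) = -0.0807 + 0.5642 = 0.4835.
θ_z = arccos(0.4835) = 61.09°.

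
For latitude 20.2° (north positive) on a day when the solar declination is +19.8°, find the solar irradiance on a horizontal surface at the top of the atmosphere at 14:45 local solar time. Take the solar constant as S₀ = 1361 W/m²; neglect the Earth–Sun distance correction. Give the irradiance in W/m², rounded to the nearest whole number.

Hour angle H = 15° × (14.75 − 12) = 41.25°.
cos θ_z = sin(20.2°) sin(19.8°) + cos(20.2°) cos(19.8°) cos(41.25°) = 0.1170 + 0.6639 = 0.7809.
Top-of-atmosphere irradiance = S₀ cos θ_z = 1361 × 0.7809 = 1062.80 W/m².

1063 W/m²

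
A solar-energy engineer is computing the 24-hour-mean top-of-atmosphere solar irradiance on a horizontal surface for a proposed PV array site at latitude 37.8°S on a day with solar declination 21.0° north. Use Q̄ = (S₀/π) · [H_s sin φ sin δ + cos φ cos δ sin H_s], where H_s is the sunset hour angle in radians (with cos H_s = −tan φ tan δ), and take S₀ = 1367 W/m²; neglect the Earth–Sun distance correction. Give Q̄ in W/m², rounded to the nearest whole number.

185 W/m²

cos H_s = −tan(-37.8°) · tan(21.0°) = 0.2978, so H_s = arccos(0.2978) = 72.67°. In radians, H_s = 1.2683.
H_s sin φ sin δ = 1.2683 × -0.6129 × 0.3584 = -0.2786.
cos φ cos δ sin H_s = 0.7902 × 0.9336 × 0.9546 = 0.7042.
Q̄ = (1367/π) × (-0.2786 + 0.7042) = 435.13 × 0.4256 = 185.19 W/m².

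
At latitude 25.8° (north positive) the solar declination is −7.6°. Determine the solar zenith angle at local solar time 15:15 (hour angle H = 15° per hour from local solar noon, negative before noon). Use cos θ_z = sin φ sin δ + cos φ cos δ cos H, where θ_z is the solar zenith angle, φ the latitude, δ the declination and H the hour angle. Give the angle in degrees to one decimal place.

Hour angle H = 15° × (15.25 − 12) = 48.75°.
cos θ_z = sin(25.8°) sin(-7.6°) + cos(25.8°) cos(-7.6°) cos(48.75°) = -0.0576 + 0.5884 = 0.5308.
θ_z = arccos(0.5308) = 57.94°.

57.9°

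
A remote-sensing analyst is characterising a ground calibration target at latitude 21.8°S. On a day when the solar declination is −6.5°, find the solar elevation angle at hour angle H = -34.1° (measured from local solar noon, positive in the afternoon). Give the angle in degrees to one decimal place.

53.7°

With φ = -21.8°, δ = -6.5°, H = -34.10°: sin φ sin δ = 0.0420, cos φ cos δ cos H = 0.7639, so cos θ_z = 0.8059.
θ_z = arccos(0.8059) = 36.30°, so the elevation is 90° − 36.30° = 53.70°.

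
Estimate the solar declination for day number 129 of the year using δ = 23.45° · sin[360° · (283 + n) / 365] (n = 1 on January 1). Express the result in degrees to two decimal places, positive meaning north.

360 × (283 + 129) / 365 = 406.356°; sin(406.356°) = 0.7236.
δ = 23.45 × 0.7236 = 16.968° ≈ +16.97°.

+16.97°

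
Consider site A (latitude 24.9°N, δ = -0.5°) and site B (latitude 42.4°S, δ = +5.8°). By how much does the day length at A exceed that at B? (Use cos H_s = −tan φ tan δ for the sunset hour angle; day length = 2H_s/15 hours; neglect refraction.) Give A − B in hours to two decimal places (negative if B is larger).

A: H_s = arccos(−tan 24.9° · tan -0.5°) = 89.77°, so 2H_s/15 = 11.9693 h.
B: H_s = arccos(−tan -42.4° · tan 5.8°) = 84.68°, so 2H_s/15 = 11.2907 h.
A − B = 11.9693 − 11.2907 = 0.6786 h.

+0.68 h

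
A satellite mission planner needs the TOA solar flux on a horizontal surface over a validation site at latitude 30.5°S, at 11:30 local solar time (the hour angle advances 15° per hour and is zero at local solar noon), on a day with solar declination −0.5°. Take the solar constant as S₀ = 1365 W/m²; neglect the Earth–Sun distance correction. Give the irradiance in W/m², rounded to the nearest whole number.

1172 W/m²

Hour angle H = 15° × (11.5 − 12) = -7.50°.
With φ = -30.5°, δ = -0.5°, H = -7.50°: sin φ sin δ = 0.0044, cos φ cos δ cos H = 0.8542, so cos θ_z = 0.8586.
Top-of-atmosphere irradiance = S₀ cos θ_z = 1365 × 0.8586 = 1171.99 W/m².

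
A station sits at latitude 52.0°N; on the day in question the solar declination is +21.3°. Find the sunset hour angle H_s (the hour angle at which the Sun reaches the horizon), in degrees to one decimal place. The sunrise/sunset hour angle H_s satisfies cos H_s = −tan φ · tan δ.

cos H_s = −tan(52.0°) · tan(21.3°) = -0.4990, so H_s = arccos(-0.4990) = 119.93°.

119.9°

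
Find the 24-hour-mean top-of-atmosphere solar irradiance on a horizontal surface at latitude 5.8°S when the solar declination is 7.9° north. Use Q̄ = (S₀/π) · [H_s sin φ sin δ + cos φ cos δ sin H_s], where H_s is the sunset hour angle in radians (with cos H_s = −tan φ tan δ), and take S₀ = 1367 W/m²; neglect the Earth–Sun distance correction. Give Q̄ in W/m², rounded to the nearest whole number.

419 W/m²

The sunset hour angle satisfies cos H_s = −tan φ tan δ = 0.0141, giving H_s = 89.19°. In radians, H_s = 1.5567.
H_s sin φ sin δ = 1.5567 × -0.1011 × 0.1374 = -0.0216.
cos φ cos δ sin H_s = 0.9949 × 0.9905 × 0.9999 = 0.9853.
Q̄ = (1367/π) × (-0.0216 + 0.9853) = 435.13 × 0.9637 = 419.33 W/m².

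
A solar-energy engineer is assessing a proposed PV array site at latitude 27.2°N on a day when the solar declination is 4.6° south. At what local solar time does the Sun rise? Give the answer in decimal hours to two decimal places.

−tan φ tan δ = −(0.5139)(-0.0805) = 0.0414; H_s = arccos(0.0414) = 87.63°.
Sunrise is at 12 − H_s/15 = 12 − 5.842 = 6.158 h local solar time.

6.16 h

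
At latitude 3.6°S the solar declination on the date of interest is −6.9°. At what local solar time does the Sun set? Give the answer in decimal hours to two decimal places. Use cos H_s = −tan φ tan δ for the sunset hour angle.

18.03 h

cos H_s = −tan(-3.6°) · tan(-6.9°) = -0.0076, so H_s = arccos(-0.0076) = 90.44°.
Sunset is at 12 + H_s/15 = 12 + 6.029 = 18.029 h local solar time.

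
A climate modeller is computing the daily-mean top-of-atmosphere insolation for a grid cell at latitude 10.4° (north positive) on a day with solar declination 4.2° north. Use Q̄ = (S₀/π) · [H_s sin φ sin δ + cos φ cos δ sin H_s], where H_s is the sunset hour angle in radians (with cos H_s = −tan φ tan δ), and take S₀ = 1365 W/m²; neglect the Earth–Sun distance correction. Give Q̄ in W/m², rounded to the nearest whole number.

The sunset hour angle satisfies cos H_s = −tan φ tan δ = -0.0135, giving H_s = 90.77°. In radians, H_s = 1.5842.
H_s sin φ sin δ = 1.5842 × 0.1805 × 0.0732 = 0.0209.
cos φ cos δ sin H_s = 0.9836 × 0.9973 × 0.9999 = 0.9808.
Q̄ = (1365/π) × (0.0209 + 0.9808) = 434.49 × 1.0017 = 435.23 W/m².

435 W/m²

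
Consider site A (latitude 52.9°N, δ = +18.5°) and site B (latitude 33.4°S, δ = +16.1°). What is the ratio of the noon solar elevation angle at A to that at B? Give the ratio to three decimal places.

A: 90° − |52.9 − (18.5)| = 55.60°.
B: 90° − |-33.4 − (16.1)| = 40.50°.
Ratio A/B = 55.6000 / 40.5000 = 1.3728.

1.373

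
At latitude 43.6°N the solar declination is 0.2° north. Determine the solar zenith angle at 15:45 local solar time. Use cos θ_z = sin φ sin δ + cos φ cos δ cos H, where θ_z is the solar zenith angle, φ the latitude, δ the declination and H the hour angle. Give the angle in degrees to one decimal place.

66.1°

Hour angle H = 15° × (15.75 − 12) = 56.25°.
With φ = 43.6°, δ = 0.2°, H = 56.25°: sin φ sin δ = 0.0024, cos φ cos δ cos H = 0.4023, so cos θ_z = 0.4047.
θ_z = arccos(0.4047) = 66.13°.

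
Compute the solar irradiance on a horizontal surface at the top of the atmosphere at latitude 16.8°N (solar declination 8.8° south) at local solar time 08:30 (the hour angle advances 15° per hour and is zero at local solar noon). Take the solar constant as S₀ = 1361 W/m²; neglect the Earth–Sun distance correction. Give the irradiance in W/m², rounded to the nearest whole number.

724 W/m²

Hour angle H = 15° × (8.5 − 12) = -52.50°.
With φ = 16.8°, δ = -8.8°, H = -52.50°: sin φ sin δ = -0.0442, cos φ cos δ cos H = 0.5759, so cos θ_z = 0.5317.
Top-of-atmosphere irradiance = S₀ cos θ_z = 1361 × 0.5317 = 723.64 W/m².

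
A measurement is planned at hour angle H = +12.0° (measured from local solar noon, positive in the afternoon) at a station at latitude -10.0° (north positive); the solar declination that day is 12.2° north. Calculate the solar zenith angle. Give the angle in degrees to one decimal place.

cos θ_z = sin(-10.0°) sin(12.2°) + cos(-10.0°) cos(12.2°) cos(12.00°) = -0.0367 + 0.9415 = 0.9048.
θ_z = arccos(0.9048) = 25.20°.

25.2°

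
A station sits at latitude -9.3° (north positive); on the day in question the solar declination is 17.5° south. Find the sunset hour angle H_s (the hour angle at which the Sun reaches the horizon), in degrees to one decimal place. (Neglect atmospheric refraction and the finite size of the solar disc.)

−tan φ tan δ = −(-0.1638)(-0.3153) = -0.0516; H_s = arccos(-0.0516) = 92.96°.

93.0°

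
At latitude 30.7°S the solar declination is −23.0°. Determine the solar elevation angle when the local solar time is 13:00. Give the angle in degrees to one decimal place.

74.6°

Hour angle H = 15° × (13 − 12) = 15.00°.
With φ = -30.7°, δ = -23.0°, H = 15.00°: sin φ sin δ = 0.1995, cos φ cos δ cos H = 0.7645, so cos θ_z = 0.9640.
θ_z = arccos(0.9640) = 15.42°, so the elevation is 90° − 15.42° = 74.58°.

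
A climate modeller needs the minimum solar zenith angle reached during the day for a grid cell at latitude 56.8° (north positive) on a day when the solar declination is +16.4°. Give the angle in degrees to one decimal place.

At local solar noon the hour angle is zero, so the zenith angle is |φ − δ| = |56.8° − (16.4°)| = 40.4°.

40.4°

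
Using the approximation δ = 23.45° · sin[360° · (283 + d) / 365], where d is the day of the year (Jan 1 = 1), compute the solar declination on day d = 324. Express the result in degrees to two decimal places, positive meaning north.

360 × (283 + 324) / 365 = 598.685°; sin(598.685°) = -0.8543.
δ = 23.45 × -0.8543 = -20.033° ≈ -20.03°.

-20.03°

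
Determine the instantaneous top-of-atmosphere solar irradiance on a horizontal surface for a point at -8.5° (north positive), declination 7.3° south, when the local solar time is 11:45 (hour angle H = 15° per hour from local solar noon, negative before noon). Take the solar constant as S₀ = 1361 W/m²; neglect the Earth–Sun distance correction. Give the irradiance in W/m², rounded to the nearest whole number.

1358 W/m²

Hour angle H = 15° × (11.75 − 12) = -3.75°.
With φ = -8.5°, δ = -7.3°, H = -3.75°: sin φ sin δ = 0.0188, cos φ cos δ cos H = 0.9789, so cos θ_z = 0.9977.
Top-of-atmosphere irradiance = S₀ cos θ_z = 1361 × 0.9977 = 1357.87 W/m².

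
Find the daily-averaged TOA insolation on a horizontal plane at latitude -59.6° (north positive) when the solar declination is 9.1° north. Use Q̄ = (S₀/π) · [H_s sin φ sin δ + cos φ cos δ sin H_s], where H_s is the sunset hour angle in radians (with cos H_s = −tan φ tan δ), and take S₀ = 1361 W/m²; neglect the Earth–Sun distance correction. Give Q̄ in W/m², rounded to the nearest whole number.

−tan φ tan δ = −(-1.7045)(0.1602) = 0.2731; H_s = arccos(0.2731) = 74.15°. In radians, H_s = 1.2942.
H_s sin φ sin δ = 1.2942 × -0.8625 × 0.1582 = -0.1766.
cos φ cos δ sin H_s = 0.5060 × 0.9874 × 0.9620 = 0.4806.
Q̄ = (1361/π) × (-0.1766 + 0.4806) = 433.22 × 0.3040 = 131.70 W/m².

132 W/m²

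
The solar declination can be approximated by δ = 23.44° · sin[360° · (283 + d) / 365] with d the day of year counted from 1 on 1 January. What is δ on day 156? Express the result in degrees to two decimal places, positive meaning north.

360 × (283 + 156) / 365 = 432.986°; sin(432.986°) = 0.9562.
δ = 23.44 × 0.9562 = 22.413° ≈ +22.41°.

+22.41°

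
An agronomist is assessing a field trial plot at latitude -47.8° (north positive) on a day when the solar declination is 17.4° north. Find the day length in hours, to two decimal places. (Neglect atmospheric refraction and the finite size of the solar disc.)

The sunset hour angle satisfies cos H_s = −tan φ tan δ = 0.3456, giving H_s = 69.78°.
Day length = 2 H_s / 15° h⁻¹ = 139.56° / 15 = 9.304 h.

9.30 hours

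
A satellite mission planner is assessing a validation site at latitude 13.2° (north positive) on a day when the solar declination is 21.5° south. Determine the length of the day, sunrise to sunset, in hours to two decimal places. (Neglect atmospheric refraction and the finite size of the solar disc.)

11.29 hours

−tan φ tan δ = −(0.2345)(-0.3939) = 0.0924; H_s = arccos(0.0924) = 84.70°.
Day length = 2 H_s / 15° h⁻¹ = 169.40° / 15 = 11.293 h.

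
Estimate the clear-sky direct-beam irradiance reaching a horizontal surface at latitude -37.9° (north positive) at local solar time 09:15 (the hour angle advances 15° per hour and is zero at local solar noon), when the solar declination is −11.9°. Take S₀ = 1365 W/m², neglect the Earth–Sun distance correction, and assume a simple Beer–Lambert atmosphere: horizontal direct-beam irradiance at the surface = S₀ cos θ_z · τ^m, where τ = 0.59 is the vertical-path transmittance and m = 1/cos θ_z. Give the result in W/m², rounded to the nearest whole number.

458 W/m²

Hour angle H = 15° × (9.25 − 12) = -41.25°.
cos θ_z = sin(-37.9°) sin(-11.9°) + cos(-37.9°) cos(-11.9°) cos(-41.25°) = 0.1267 + 0.5805 = 0.7072.
Air mass m = 1/cos θ_z = 1/0.7072 = 1.414; τ^m = 0.59^1.414 = 0.4742.
Surface direct beam = 1365 × 0.7072 × 0.4742 = 457.76 W/m².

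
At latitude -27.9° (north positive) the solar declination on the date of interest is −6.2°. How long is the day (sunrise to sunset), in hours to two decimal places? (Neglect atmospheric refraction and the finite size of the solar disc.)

cos H_s = −tan(-27.9°) · tan(-6.2°) = -0.0575, so H_s = arccos(-0.0575) = 93.30°.
Day length = 2 H_s / 15° h⁻¹ = 186.60° / 15 = 12.440 h.

12.44 hours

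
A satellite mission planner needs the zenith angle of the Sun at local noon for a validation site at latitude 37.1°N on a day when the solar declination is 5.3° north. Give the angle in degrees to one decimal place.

31.8°

At local solar noon the hour angle is zero, so the zenith angle is |φ − δ| = |37.1° − (5.3°)| = 31.8°.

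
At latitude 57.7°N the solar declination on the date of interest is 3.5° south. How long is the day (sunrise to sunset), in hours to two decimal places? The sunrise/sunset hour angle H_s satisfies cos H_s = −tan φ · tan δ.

11.26 hours

The sunset hour angle satisfies cos H_s = −tan φ tan δ = 0.0967, giving H_s = 84.45°.
Day length = 2 H_s / 15° h⁻¹ = 168.90° / 15 = 11.260 h.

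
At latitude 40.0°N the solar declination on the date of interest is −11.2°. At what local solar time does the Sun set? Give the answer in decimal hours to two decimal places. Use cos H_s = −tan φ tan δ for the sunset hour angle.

cos H_s = −tan(40.0°) · tan(-11.2°) = 0.1661, so H_s = arccos(0.1661) = 80.44°.
Sunset is at 12 + H_s/15 = 12 + 5.363 = 17.363 h local solar time.

17.36 h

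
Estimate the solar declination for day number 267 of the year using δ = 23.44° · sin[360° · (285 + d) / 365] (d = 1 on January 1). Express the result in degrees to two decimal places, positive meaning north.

360 × (285 + 267) / 365 = 544.438°; sin(544.438°) = -0.0774.
δ = 23.44 × -0.0774 = -1.814° ≈ -1.81°.

-1.81°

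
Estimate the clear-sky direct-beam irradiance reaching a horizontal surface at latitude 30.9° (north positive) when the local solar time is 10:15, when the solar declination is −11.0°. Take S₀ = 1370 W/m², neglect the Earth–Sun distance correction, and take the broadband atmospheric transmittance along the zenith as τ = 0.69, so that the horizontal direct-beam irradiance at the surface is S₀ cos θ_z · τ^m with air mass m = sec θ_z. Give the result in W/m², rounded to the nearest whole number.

512 W/m²

Hour angle H = 15° × (10.25 − 12) = -26.25°.
cos θ_z = sin(30.9°) sin(-11.0°) + cos(30.9°) cos(-11.0°) cos(-26.25°) = -0.0980 + 0.7554 = 0.6574.
Air mass m = 1/cos θ_z = 1/0.6574 = 1.521; τ^m = 0.69^1.521 = 0.5687.
Surface direct beam = 1370 × 0.6574 × 0.5687 = 512.19 W/m².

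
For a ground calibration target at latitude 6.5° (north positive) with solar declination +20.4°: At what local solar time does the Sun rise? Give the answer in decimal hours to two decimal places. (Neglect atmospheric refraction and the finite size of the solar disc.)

5.84 h

The sunset hour angle satisfies cos H_s = −tan φ tan δ = -0.0424, giving H_s = 92.43°.
Sunrise is at 12 − H_s/15 = 12 − 6.162 = 5.838 h local solar time.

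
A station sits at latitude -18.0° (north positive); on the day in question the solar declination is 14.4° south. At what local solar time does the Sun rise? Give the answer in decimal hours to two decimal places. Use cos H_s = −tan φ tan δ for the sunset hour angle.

5.68 h

−tan φ tan δ = −(-0.3249)(-0.2568) = -0.0834; H_s = arccos(-0.0834) = 94.78°.
Sunrise is at 12 − H_s/15 = 12 − 6.319 = 5.681 h local solar time.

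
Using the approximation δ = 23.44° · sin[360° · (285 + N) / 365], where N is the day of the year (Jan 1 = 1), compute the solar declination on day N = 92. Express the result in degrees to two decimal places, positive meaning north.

+4.81°

360 × (285 + 92) / 365 = 371.836°; sin(371.836°) = 0.2051.
δ = 23.44 × 0.2051 = 4.808° ≈ +4.81°.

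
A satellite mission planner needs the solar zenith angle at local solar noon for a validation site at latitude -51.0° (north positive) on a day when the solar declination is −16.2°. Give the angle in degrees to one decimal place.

At local solar noon the hour angle is zero, so the zenith angle is |φ − δ| = |-51.0° − (-16.2°)| = 34.8°.

34.8°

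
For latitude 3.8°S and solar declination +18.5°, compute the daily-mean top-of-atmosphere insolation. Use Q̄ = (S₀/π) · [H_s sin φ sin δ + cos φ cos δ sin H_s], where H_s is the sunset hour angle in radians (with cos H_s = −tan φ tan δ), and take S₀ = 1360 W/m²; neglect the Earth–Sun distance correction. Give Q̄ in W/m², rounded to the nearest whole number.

395 W/m²

−tan φ tan δ = −(-0.0664)(0.3346) = 0.0222; H_s = arccos(0.0222) = 88.73°. In radians, H_s = 1.5486.
H_s sin φ sin δ = 1.5486 × -0.0663 × 0.3173 = -0.0326.
cos φ cos δ sin H_s = 0.9978 × 0.9483 × 0.9998 = 0.9460.
Q̄ = (1360/π) × (-0.0326 + 0.9460) = 432.90 × 0.9134 = 395.41 W/m².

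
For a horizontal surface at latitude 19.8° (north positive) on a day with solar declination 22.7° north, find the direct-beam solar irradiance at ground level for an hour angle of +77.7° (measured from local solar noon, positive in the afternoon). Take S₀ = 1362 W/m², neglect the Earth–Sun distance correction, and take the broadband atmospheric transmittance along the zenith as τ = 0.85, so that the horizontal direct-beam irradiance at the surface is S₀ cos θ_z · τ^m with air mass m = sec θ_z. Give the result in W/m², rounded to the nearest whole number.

257 W/m²

With φ = 19.8°, δ = 22.7°, H = 77.70°: sin φ sin δ = 0.1307, cos φ cos δ cos H = 0.1849, so cos θ_z = 0.3156.
Air mass m = 1/cos θ_z = 1/0.3156 = 3.169; τ^m = 0.85^3.169 = 0.5975.
Surface direct beam = 1362 × 0.3156 × 0.5975 = 256.83 W/m².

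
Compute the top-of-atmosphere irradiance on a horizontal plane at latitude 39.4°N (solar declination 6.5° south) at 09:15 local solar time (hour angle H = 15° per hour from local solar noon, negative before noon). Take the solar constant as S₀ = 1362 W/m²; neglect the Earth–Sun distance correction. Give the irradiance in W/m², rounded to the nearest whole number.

688 W/m²

Hour angle H = 15° × (9.25 − 12) = -41.25°.
With φ = 39.4°, δ = -6.5°, H = -41.25°: sin φ sin δ = -0.0719, cos φ cos δ cos H = 0.5772, so cos θ_z = 0.5053.
Top-of-atmosphere irradiance = S₀ cos θ_z = 1362 × 0.5053 = 688.22 W/m².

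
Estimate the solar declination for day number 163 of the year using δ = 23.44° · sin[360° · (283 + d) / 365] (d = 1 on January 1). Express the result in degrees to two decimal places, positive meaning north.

+23.08°

360 × (283 + 163) / 365 = 439.890°; sin(439.890°) = 0.9845.
δ = 23.44 × 0.9845 = 23.077° ≈ +23.08°.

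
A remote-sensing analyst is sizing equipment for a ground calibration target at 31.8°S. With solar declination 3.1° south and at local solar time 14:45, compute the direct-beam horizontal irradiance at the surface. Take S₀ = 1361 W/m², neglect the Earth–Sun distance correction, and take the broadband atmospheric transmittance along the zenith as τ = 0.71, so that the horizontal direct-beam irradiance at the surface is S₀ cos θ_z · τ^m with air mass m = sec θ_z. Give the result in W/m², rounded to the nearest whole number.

543 W/m²

Hour angle H = 15° × (14.75 − 12) = 41.25°.
cos θ_z = sin φ sin δ + cos φ cos δ cos H = (-0.5270)(-0.0541) + (0.8499)(0.9985)(0.7518) = 0.6665.
Air mass m = 1/cos θ_z = 1/0.6665 = 1.500; τ^m = 0.71^1.500 = 0.5983.
Surface direct beam = 1361 × 0.6665 × 0.5983 = 542.72 W/m².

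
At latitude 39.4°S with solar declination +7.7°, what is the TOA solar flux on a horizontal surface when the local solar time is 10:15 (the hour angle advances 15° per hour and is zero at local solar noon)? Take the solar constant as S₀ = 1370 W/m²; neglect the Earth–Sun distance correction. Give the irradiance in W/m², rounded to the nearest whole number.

Hour angle H = 15° × (10.25 − 12) = -26.25°.
cos θ_z = sin φ sin δ + cos φ cos δ cos H = (-0.6347)(0.1340) + (0.7727)(0.9910)(0.8969) = 0.6017.
Top-of-atmosphere irradiance = S₀ cos θ_z = 1370 × 0.6017 = 824.33 W/m².

824 W/m²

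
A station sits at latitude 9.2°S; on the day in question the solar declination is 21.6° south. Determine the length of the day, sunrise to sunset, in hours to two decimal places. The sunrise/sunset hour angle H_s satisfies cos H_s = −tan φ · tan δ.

The sunset hour angle satisfies cos H_s = −tan φ tan δ = -0.0641, giving H_s = 93.68°.
Day length = 2 H_s / 15° h⁻¹ = 187.36° / 15 = 12.491 h.

12.49 hours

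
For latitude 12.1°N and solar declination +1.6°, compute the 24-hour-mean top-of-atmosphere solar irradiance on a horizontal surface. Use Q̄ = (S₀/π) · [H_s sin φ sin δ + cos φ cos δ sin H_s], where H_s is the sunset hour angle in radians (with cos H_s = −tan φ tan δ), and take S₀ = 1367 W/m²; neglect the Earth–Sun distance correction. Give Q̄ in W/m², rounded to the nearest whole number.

429 W/m²

−tan φ tan δ = −(0.2144)(0.0279) = -0.0060; H_s = arccos(-0.0060) = 90.34°. In radians, H_s = 1.5767.
H_s sin φ sin δ = 1.5767 × 0.2096 × 0.0279 = 0.0092.
cos φ cos δ sin H_s = 0.9778 × 0.9996 × 1.0000 = 0.9774.
Q̄ = (1367/π) × (0.0092 + 0.9774) = 435.13 × 0.9866 = 429.30 W/m².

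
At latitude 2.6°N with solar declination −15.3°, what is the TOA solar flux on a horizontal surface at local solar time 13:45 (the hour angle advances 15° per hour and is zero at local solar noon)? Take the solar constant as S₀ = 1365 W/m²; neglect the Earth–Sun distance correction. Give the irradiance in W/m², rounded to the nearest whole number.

Hour angle H = 15° × (13.75 − 12) = 26.25°.
cos θ_z = sin φ sin δ + cos φ cos δ cos H = (0.0454)(-0.2639) + (0.9990)(0.9646)(0.8969) = 0.8523.
Top-of-atmosphere irradiance = S₀ cos θ_z = 1365 × 0.8523 = 1163.39 W/m².

1163 W/m²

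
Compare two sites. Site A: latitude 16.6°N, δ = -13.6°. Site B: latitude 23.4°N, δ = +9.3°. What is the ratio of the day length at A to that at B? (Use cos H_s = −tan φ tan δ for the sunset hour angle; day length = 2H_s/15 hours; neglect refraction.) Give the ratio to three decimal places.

A: H_s = arccos(−tan 16.6° · tan -13.6°) = 85.86°, so 2H_s/15 = 11.4480 h.
B: H_s = arccos(−tan 23.4° · tan 9.3°) = 94.06°, so 2H_s/15 = 12.5413 h.
Ratio A/B = 11.4480 / 12.5413 = 0.9128.

0.913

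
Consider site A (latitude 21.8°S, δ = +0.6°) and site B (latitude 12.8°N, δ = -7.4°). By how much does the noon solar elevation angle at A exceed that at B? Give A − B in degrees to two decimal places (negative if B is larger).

A: 90° − |-21.8 − (0.6)| = 67.60°.
B: 90° − |12.8 − (-7.4)| = 69.80°.
A − B = 67.60 − 69.80 = -2.20°.

-2.20°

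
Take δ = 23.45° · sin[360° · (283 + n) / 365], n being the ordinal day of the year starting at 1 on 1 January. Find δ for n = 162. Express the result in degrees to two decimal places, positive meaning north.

360 × (283 + 162) / 365 = 438.904°; sin(438.904°) = 0.9813.
δ = 23.45 × 0.9813 = 23.011° ≈ +23.01°.

+23.01°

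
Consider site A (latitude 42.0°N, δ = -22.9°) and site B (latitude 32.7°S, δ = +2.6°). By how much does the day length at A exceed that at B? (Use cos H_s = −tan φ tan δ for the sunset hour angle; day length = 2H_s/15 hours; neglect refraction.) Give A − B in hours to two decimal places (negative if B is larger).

A: H_s = arccos(−tan 42.0° · tan -22.9°) = 67.64°, so 2H_s/15 = 9.0187 h.
B: H_s = arccos(−tan -32.7° · tan 2.6°) = 88.33°, so 2H_s/15 = 11.7773 h.
A − B = 9.0187 − 11.7773 = -2.7586 h.

-2.76 h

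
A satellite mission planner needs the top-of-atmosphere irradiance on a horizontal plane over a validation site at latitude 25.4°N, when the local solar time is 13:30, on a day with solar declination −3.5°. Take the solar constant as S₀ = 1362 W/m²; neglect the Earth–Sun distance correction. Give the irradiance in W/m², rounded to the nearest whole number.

Hour angle H = 15° × (13.5 − 12) = 22.50°.
With φ = 25.4°, δ = -3.5°, H = 22.50°: sin φ sin δ = -0.0262, cos φ cos δ cos H = 0.8330, so cos θ_z = 0.8068.
Top-of-atmosphere irradiance = S₀ cos θ_z = 1362 × 0.8068 = 1098.86 W/m².

1099 W/m²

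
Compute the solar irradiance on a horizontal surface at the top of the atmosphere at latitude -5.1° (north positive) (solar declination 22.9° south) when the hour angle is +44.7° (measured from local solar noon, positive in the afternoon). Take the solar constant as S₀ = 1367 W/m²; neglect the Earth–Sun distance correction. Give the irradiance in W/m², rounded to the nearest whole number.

cos θ_z = sin φ sin δ + cos φ cos δ cos H = (-0.0889)(-0.3891) + (0.9960)(0.9212)(0.7108) = 0.6868.
Top-of-atmosphere irradiance = S₀ cos θ_z = 1367 × 0.6868 = 938.86 W/m².

939 W/m²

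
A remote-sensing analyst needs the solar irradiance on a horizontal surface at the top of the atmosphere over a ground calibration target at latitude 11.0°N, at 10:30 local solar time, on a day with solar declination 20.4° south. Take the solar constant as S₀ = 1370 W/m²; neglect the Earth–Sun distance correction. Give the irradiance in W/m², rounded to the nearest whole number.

1073 W/m²

Hour angle H = 15° × (10.5 − 12) = -22.50°.
With φ = 11.0°, δ = -20.4°, H = -22.50°: sin φ sin δ = -0.0665, cos φ cos δ cos H = 0.8500, so cos θ_z = 0.7835.
Top-of-atmosphere irradiance = S₀ cos θ_z = 1370 × 0.7835 = 1073.39 W/m².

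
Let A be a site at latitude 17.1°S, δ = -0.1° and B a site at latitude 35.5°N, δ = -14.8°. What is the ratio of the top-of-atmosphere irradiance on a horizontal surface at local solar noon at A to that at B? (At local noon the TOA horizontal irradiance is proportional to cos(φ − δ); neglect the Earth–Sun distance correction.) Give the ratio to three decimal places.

A: cos θ_z = cos(-17.1° − (-0.1°)) = 0.9563.
B: cos θ_z = cos(35.5° − (-14.8°)) = 0.6388.
Ratio A/B = 0.9563 / 0.6388 = 1.4970.

1.497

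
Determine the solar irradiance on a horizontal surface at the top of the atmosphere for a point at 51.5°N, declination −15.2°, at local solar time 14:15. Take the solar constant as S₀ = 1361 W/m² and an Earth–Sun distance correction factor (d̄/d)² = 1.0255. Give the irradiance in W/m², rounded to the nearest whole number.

411 W/m²

Hour angle H = 15° × (14.25 − 12) = 33.75°.
With φ = 51.5°, δ = -15.2°, H = 33.75°: sin φ sin δ = -0.2052, cos φ cos δ cos H = 0.4995, so cos θ_z = 0.2943.
Top-of-atmosphere irradiance = S₀ (d̄/d)² cos θ_z = 1361 × 1.0255 × 0.2943 = 410.76 W/m².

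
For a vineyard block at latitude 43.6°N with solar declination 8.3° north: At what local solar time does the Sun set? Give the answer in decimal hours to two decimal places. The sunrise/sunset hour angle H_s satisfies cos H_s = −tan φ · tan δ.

cos H_s = −tan(43.6°) · tan(8.3°) = -0.1389, so H_s = arccos(-0.1389) = 97.98°.
Sunset is at 12 + H_s/15 = 12 + 6.532 = 18.532 h local solar time.

18.53 h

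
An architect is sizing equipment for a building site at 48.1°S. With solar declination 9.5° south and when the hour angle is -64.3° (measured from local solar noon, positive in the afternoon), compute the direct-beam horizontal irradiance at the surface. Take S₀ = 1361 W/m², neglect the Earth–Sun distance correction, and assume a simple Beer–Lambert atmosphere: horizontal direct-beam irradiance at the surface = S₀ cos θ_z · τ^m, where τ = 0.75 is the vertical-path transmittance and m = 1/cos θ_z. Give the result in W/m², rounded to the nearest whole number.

275 W/m²

cos θ_z = sin φ sin δ + cos φ cos δ cos H = (-0.7443)(-0.1650) + (0.6678)(0.9863)(0.4337) = 0.4085.
Air mass m = 1/cos θ_z = 1/0.4085 = 2.448; τ^m = 0.75^2.448 = 0.4945.
Surface direct beam = 1361 × 0.4085 × 0.4945 = 274.93 W/m².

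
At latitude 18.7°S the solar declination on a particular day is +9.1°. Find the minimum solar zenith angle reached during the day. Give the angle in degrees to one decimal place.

At local solar noon the hour angle is zero, so the zenith angle is |φ − δ| = |-18.7° − (9.1°)| = 27.8°.

27.8°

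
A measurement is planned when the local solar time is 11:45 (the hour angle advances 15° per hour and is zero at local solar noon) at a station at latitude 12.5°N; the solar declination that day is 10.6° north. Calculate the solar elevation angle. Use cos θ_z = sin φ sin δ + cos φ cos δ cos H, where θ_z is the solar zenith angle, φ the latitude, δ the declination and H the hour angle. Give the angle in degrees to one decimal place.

85.9°

Hour angle H = 15° × (11.75 − 12) = -3.75°.
cos θ_z = sin φ sin δ + cos φ cos δ cos H = (0.2164)(0.1840) + (0.9763)(0.9829)(0.9979) = 0.9974.
θ_z = arccos(0.9974) = 4.13°, so the elevation is 90° − 4.13° = 85.87°.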